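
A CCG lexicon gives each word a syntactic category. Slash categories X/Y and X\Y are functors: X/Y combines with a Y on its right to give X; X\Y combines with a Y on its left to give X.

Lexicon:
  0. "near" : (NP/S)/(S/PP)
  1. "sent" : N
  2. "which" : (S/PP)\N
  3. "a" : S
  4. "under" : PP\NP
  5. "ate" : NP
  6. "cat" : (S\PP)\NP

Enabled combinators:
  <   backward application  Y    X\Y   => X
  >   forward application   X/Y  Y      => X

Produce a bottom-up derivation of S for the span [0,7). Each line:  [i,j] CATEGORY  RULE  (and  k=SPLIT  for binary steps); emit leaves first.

[0,1] (NP/S)/(S/PP)  lex  "near"
[1,2] N  lex  "sent"
[2,3] (S/PP)\N  lex  "which"
[1,3] S/PP  <  k=2
[0,3] NP/S  >  k=1
[3,4] S  lex  "a"
[0,4] NP  >  k=3
[4,5] PP\NP  lex  "under"
[0,5] PP  <  k=4
[5,6] NP  lex  "ate"
[6,7] (S\PP)\NP  lex  "cat"
[5,7] S\PP  <  k=6
[0,7] S  <  k=5

[0,7] S   <
  [0,5] PP   <
    [0,4] NP   >
      [0,3] NP/S   >
        [0,1] "near" : (NP/S)/(S/PP)
        [1,3] S/PP   <
          [1,2] "sent" : N
          [2,3] "which" : (S/PP)\N
      [3,4] "a" : S
    [4,5] "under" : PP\NP
  [5,7] S\PP   <
    [5,6] "ate" : NP
    [6,7] "cat" : (S\PP)\NP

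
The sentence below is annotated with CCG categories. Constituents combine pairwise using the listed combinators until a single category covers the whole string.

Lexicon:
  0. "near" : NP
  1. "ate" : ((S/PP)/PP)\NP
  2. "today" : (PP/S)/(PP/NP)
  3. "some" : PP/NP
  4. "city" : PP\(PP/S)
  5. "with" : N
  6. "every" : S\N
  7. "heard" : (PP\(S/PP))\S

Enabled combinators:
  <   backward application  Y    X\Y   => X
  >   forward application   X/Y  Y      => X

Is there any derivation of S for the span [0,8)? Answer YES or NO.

NP ((S/PP)/PP)\NP (PP/S)/(PP/NP) PP/NP PP\(PP/S) N S\N (PP\(S/PP))\S
CKY chart[0,8] = {PP}; S ∉ chart

NO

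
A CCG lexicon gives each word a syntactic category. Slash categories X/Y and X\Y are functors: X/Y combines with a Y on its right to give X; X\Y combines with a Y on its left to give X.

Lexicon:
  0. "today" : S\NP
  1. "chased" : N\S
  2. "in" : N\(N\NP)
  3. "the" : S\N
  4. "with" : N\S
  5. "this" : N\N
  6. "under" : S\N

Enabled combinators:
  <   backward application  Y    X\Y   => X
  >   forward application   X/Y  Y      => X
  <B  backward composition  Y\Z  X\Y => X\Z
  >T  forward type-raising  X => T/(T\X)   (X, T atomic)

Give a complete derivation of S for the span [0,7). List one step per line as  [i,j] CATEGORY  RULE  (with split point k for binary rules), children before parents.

[0,1] S\NP  lex  "today"
[1,2] N\S  lex  "chased"
[0,2] N\NP  <B  k=1
[2,3] N\(N\NP)  lex  "in"
[0,3] N  <  k=2
[3,4] S\N  lex  "the"
[0,4] S  <  k=3
[4,5] N\S  lex  "with"
[0,5] N  <  k=4
[5,6] N\N  lex  "this"
[6,7] S\N  lex  "under"
[5,7] S\N  <B  k=6
[0,7] S  <  k=5

[0,7] S   <
  [0,5] N   <
    [0,4] S   <
      [0,3] N   <
        [0,2] N\NP   <B
          [0,1] "today" : S\NP
          [1,2] "chased" : N\S
        [2,3] "in" : N\(N\NP)
      [3,4] "the" : S\N
    [4,5] "with" : N\S
  [5,7] S\N   <B
    [5,6] "this" : N\N
    [6,7] "under" : S\N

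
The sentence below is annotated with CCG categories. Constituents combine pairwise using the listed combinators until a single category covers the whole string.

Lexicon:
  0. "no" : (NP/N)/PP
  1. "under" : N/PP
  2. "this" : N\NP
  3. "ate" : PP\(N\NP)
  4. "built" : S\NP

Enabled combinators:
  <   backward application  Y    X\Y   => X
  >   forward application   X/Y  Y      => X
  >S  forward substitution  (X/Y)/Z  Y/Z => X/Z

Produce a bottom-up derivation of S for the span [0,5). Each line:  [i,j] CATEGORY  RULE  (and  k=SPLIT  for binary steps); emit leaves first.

[0,1] (NP/N)/PP  lex  "no"
[1,2] N/PP  lex  "under"
[0,2] NP/PP  >S  k=1
[2,3] N\NP  lex  "this"
[3,4] PP\(N\NP)  lex  "ate"
[2,4] PP  <  k=3
[0,4] NP  >  k=2
[4,5] S\NP  lex  "built"
[0,5] S  <  k=4

[0,5] S   <
  [0,4] NP   >
    [0,2] NP/PP   >S
      [0,1] "no" : (NP/N)/PP
      [1,2] "under" : N/PP
    [2,4] PP   <
      [2,3] "this" : N\NP
      [3,4] "ate" : PP\(N\NP)
  [4,5] "built" : S\NP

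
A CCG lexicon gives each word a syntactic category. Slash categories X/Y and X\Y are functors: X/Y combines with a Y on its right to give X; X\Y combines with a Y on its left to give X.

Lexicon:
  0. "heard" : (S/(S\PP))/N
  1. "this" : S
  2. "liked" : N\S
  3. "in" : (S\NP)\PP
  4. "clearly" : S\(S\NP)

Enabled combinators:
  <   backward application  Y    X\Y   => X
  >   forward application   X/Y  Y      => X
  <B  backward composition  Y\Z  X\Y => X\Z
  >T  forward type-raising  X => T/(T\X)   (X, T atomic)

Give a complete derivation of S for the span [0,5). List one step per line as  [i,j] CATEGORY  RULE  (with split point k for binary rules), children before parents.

[0,5] S   >
  [0,3] S/(S\PP)   >
    [0,1] "heard" : (S/(S\PP))/N
    [1,3] N   >
      [1,2] N/(N\S)   >T
        [1,2] "this" : S
      [2,3] "liked" : N\S
  [3,5] S\PP   <B
    [3,4] "in" : (S\NP)\PP
    [4,5] "clearly" : S\(S\NP)

[0,1] (S/(S\PP))/N  lex  "heard"
[1,2] S  lex  "this"
[1,2] N/(N\S)  >T
[2,3] N\S  lex  "liked"
[1,3] N  >  k=2
[0,3] S/(S\PP)  >  k=1
[3,4] (S\NP)\PP  lex  "in"
[4,5] S\(S\NP)  lex  "clearly"
[3,5] S\PP  <B  k=4
[0,5] S  >  k=3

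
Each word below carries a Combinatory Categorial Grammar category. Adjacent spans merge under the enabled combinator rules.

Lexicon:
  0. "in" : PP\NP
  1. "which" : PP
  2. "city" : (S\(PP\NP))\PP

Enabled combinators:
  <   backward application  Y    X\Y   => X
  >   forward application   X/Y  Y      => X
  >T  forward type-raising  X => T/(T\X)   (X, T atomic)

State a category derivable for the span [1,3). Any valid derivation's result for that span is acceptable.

S\(PP\NP)

[0,3] S   <
  [0,1] "in" : PP\NP
  [1,3] S\(PP\NP)   <
    [1,2] "which" : PP
    [2,3] "city" : (S\(PP\NP))\PP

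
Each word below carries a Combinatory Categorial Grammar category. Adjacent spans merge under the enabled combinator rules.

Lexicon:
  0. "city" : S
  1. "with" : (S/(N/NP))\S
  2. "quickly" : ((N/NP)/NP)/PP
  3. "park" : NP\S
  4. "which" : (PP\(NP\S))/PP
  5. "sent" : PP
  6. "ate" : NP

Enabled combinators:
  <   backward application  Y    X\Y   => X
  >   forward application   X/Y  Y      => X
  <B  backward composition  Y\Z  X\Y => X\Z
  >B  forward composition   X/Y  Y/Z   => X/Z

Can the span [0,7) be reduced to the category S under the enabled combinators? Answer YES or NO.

[0,7] S   >
  [0,6] S/NP   >B
    [0,2] S/(N/NP)   <
      [0,1] "city" : S
      [1,2] "with" : (S/(N/NP))\S
    [2,6] (N/NP)/NP   >
      [2,3] "quickly" : ((N/NP)/NP)/PP
      [3,6] PP   <
        [3,4] "park" : NP\S
        [4,6] PP\(NP\S)   >
          [4,5] "which" : (PP\(NP\S))/PP
          [5,6] "sent" : PP
  [6,7] "ate" : NP

YES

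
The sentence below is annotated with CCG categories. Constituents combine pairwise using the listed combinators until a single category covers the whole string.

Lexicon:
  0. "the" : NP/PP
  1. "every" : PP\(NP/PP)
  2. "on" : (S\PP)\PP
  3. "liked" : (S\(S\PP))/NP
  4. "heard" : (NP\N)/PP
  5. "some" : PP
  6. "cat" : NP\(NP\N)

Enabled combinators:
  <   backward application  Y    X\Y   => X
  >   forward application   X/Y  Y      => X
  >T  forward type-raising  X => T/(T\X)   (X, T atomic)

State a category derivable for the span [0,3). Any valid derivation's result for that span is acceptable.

S\PP

[0,7] S   <
  [0,3] S\PP   <
    [0,2] PP   <
      [0,1] "the" : NP/PP
      [1,2] "every" : PP\(NP/PP)
    [2,3] "on" : (S\PP)\PP
  [3,7] S\(S\PP)   >
    [3,4] "liked" : (S\(S\PP))/NP
    [4,7] NP   <
      [4,6] NP\N   >
        [4,5] "heard" : (NP\N)/PP
        [5,6] "some" : PP
      [6,7] "cat" : NP\(NP\N)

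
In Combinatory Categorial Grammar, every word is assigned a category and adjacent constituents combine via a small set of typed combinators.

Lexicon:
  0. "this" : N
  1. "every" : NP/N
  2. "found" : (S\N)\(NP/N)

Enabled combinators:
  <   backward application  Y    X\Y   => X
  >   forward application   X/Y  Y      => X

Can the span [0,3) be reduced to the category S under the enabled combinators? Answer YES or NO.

YES

[0,3] S   <
  [0,1] "this" : N
  [1,3] S\N   <
    [1,2] "every" : NP/N
    [2,3] "found" : (S\N)\(NP/N)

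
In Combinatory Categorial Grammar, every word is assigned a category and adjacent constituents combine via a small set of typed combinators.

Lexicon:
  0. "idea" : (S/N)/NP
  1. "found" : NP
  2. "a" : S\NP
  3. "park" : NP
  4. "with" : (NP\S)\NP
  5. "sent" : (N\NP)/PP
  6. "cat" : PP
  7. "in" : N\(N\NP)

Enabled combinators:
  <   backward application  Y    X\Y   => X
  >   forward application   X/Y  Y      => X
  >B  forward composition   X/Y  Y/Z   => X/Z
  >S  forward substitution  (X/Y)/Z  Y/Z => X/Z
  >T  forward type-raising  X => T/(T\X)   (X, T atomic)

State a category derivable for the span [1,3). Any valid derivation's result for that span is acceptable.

S

[0,8] S   >
  [0,5] S/N   >
    [0,1] "idea" : (S/N)/NP
    [1,5] NP   <
      [1,3] S   <
        [1,2] "found" : NP
        [2,3] "a" : S\NP
      [3,5] NP\S   <
        [3,4] "park" : NP
        [4,5] "with" : (NP\S)\NP
  [5,8] N   <
    [5,7] N\NP   >
      [5,6] "sent" : (N\NP)/PP
      [6,7] "cat" : PP
    [7,8] "in" : N\(N\NP)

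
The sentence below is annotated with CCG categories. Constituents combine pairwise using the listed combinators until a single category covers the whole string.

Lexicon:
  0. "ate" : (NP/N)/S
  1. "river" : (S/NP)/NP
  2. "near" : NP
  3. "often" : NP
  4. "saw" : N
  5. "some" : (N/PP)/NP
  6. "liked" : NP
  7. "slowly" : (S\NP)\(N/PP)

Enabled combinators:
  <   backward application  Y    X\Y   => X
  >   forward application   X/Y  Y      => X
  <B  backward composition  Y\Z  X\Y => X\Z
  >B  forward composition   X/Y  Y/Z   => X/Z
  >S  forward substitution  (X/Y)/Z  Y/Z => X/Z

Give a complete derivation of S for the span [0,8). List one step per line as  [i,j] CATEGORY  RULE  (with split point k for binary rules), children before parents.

[0,8] S   <
  [0,5] NP   >
    [0,4] NP/N   >
      [0,1] "ate" : (NP/N)/S
      [1,4] S   >
        [1,3] S/NP   >
          [1,2] "river" : (S/NP)/NP
          [2,3] "near" : NP
        [3,4] "often" : NP
    [4,5] "saw" : N
  [5,8] S\NP   <
    [5,7] N/PP   >
      [5,6] "some" : (N/PP)/NP
      [6,7] "liked" : NP
    [7,8] "slowly" : (S\NP)\(N/PP)

[0,1] (NP/N)/S  lex  "ate"
[1,2] (S/NP)/NP  lex  "river"
[2,3] NP  lex  "near"
[1,3] S/NP  >  k=2
[3,4] NP  lex  "often"
[1,4] S  >  k=3
[0,4] NP/N  >  k=1
[4,5] N  lex  "saw"
[0,5] NP  >  k=4
[5,6] (N/PP)/NP  lex  "some"
[6,7] NP  lex  "liked"
[5,7] N/PP  >  k=6
[7,8] (S\NP)\(N/PP)  lex  "slowly"
[5,8] S\NP  <  k=7
[0,8] S  <  k=5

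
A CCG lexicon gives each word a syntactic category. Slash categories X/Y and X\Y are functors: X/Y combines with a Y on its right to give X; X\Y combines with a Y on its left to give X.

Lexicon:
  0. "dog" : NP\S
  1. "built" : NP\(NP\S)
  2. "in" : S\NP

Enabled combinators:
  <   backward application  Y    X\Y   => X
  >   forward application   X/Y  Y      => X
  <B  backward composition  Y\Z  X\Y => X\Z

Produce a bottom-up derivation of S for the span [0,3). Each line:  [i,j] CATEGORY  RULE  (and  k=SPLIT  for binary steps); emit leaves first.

[0,3] S   <
  [0,2] NP   <
    [0,1] "dog" : NP\S
    [1,2] "built" : NP\(NP\S)
  [2,3] "in" : S\NP

[0,1] NP\S  lex  "dog"
[1,2] NP\(NP\S)  lex  "built"
[0,2] NP  <  k=1
[2,3] S\NP  lex  "in"
[0,3] S  <  k=2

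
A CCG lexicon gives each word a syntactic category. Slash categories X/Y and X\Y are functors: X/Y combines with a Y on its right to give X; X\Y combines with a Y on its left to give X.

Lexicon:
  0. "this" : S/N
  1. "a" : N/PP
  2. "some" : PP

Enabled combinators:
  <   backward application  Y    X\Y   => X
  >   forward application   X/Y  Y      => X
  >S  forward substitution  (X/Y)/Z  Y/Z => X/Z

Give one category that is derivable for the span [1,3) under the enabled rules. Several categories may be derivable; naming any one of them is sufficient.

[0,3] S   >
  [0,1] "this" : S/N
  [1,3] N   >
    [1,2] "a" : N/PP
    [2,3] "some" : PP

N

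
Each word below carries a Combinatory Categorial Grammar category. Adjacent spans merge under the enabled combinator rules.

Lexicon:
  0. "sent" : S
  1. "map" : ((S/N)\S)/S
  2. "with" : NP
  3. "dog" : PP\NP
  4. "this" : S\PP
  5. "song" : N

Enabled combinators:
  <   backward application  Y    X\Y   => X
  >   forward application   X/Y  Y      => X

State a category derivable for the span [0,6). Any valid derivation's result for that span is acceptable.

S

[0,6] S   >
  [0,5] S/N   <
    [0,1] "sent" : S
    [1,5] (S/N)\S   >
      [1,2] "map" : ((S/N)\S)/S
      [2,5] S   <
        [2,4] PP   <
          [2,3] "with" : NP
          [3,4] "dog" : PP\NP
        [4,5] "this" : S\PP
  [5,6] "song" : N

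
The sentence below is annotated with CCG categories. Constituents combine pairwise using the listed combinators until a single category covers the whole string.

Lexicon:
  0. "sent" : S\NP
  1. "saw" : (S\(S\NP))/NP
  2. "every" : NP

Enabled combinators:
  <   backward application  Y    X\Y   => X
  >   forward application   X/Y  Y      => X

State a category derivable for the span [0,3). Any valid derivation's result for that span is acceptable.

[0,3] S   <
  [0,1] "sent" : S\NP
  [1,3] S\(S\NP)   >
    [1,2] "saw" : (S\(S\NP))/NP
    [2,3] "every" : NP

S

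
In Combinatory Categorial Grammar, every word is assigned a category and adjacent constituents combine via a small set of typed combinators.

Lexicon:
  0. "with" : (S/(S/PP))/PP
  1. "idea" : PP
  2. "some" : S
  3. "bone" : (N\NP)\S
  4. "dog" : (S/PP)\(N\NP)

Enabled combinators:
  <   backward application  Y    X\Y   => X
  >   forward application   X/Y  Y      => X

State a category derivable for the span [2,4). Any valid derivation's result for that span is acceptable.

[0,5] S   >
  [0,2] S/(S/PP)   >
    [0,1] "with" : (S/(S/PP))/PP
    [1,2] "idea" : PP
  [2,5] S/PP   <
    [2,4] N\NP   <
      [2,3] "some" : S
      [3,4] "bone" : (N\NP)\S
    [4,5] "dog" : (S/PP)\(N\NP)

N\NP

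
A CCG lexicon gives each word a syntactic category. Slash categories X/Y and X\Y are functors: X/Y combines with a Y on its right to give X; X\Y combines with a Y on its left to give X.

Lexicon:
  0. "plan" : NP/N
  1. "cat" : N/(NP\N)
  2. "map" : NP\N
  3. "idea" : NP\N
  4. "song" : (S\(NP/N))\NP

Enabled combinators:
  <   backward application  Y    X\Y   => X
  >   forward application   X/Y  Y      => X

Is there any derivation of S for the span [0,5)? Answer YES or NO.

YES

[0,5] S   <
  [0,1] "plan" : NP/N
  [1,5] S\(NP/N)   <
    [1,4] NP   <
      [1,3] N   >
        [1,2] "cat" : N/(NP\N)
        [2,3] "map" : NP\N
      [3,4] "idea" : NP\N
    [4,5] "song" : (S\(NP/N))\NP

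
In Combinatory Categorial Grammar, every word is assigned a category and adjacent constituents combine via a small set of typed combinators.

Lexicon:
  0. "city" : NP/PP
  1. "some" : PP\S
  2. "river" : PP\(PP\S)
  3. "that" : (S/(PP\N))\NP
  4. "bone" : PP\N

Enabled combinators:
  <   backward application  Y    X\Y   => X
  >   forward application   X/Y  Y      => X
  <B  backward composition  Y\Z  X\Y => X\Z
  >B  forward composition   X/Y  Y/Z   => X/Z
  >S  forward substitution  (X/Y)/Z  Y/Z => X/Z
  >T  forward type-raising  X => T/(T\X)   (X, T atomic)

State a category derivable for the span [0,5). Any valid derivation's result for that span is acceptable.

S

[0,5] S   >
  [0,4] S/(PP\N)   <
    [0,3] NP   >
      [0,1] "city" : NP/PP
      [1,3] PP   <
        [1,2] "some" : PP\S
        [2,3] "river" : PP\(PP\S)
    [3,4] "that" : (S/(PP\N))\NP
  [4,5] "bone" : PP\N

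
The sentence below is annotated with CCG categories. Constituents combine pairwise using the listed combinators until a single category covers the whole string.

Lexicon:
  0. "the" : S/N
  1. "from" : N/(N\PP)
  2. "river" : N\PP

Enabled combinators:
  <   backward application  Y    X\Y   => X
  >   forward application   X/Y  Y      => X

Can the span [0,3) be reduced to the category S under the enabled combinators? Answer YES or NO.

[0,3] S   >
  [0,1] "the" : S/N
  [1,3] N   >
    [1,2] "from" : N/(N\PP)
    [2,3] "river" : N\PP

YES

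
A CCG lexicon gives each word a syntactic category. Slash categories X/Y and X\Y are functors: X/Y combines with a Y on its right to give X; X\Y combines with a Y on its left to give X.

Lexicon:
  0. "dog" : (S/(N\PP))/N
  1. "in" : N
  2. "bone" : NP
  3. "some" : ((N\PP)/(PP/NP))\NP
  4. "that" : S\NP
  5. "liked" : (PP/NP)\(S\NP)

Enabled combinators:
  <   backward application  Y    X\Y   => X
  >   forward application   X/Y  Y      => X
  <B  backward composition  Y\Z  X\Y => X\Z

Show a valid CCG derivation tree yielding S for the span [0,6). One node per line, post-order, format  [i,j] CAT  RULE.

[0,1] (S/(N\PP))/N  lex  "dog"
[1,2] N  lex  "in"
[0,2] S/(N\PP)  >  k=1
[2,3] NP  lex  "bone"
[3,4] ((N\PP)/(PP/NP))\NP  lex  "some"
[2,4] (N\PP)/(PP/NP)  <  k=3
[4,5] S\NP  lex  "that"
[5,6] (PP/NP)\(S\NP)  lex  "liked"
[4,6] PP/NP  <  k=5
[2,6] N\PP  >  k=4
[0,6] S  >  k=2

[0,6] S   >
  [0,2] S/(N\PP)   >
    [0,1] "dog" : (S/(N\PP))/N
    [1,2] "in" : N
  [2,6] N\PP   >
    [2,4] (N\PP)/(PP/NP)   <
      [2,3] "bone" : NP
      [3,4] "some" : ((N\PP)/(PP/NP))\NP
    [4,6] PP/NP   <
      [4,5] "that" : S\NP
      [5,6] "liked" : (PP/NP)\(S\NP)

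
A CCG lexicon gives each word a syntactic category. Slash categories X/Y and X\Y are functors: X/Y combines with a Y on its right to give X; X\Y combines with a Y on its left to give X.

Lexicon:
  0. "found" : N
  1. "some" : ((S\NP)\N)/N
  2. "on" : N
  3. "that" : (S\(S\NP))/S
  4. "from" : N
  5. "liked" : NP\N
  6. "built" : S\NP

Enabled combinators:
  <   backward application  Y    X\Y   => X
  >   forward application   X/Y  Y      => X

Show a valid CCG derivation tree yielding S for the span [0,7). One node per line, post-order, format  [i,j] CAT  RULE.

[0,7] S   <
  [0,3] S\NP   <
    [0,1] "found" : N
    [1,3] (S\NP)\N   >
      [1,2] "some" : ((S\NP)\N)/N
      [2,3] "on" : N
  [3,7] S\(S\NP)   >
    [3,4] "that" : (S\(S\NP))/S
    [4,7] S   <
      [4,6] NP   <
        [4,5] "from" : N
        [5,6] "liked" : NP\N
      [6,7] "built" : S\NP

[0,1] N  lex  "found"
[1,2] ((S\NP)\N)/N  lex  "some"
[2,3] N  lex  "on"
[1,3] (S\NP)\N  >  k=2
[0,3] S\NP  <  k=1
[3,4] (S\(S\NP))/S  lex  "that"
[4,5] N  lex  "from"
[5,6] NP\N  lex  "liked"
[4,6] NP  <  k=5
[6,7] S\NP  lex  "built"
[4,7] S  <  k=6
[3,7] S\(S\NP)  >  k=4
[0,7] S  <  k=3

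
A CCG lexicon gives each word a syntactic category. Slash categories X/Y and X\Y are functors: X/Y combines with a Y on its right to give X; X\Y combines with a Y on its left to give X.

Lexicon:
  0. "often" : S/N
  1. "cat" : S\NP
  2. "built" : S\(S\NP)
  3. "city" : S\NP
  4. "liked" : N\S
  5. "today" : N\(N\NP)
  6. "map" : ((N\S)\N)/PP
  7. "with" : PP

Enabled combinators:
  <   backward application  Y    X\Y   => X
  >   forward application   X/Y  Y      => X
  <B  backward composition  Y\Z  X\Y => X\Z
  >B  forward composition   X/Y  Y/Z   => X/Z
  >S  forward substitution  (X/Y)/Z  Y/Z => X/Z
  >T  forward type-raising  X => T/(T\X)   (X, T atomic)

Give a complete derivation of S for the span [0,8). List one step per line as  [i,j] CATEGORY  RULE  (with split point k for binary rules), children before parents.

[0,1] S/N  lex  "often"
[1,2] S\NP  lex  "cat"
[2,3] S\(S\NP)  lex  "built"
[1,3] S  <  k=2
[3,4] S\NP  lex  "city"
[4,5] N\S  lex  "liked"
[3,5] N\NP  <B  k=4
[5,6] N\(N\NP)  lex  "today"
[3,6] N  <  k=5
[6,7] ((N\S)\N)/PP  lex  "map"
[7,8] PP  lex  "with"
[6,8] (N\S)\N  >  k=7
[3,8] N\S  <  k=6
[1,8] N  <  k=3
[0,8] S  >  k=1

[0,8] S   >
  [0,1] "often" : S/N
  [1,8] N   <
    [1,3] S   <
      [1,2] "cat" : S\NP
      [2,3] "built" : S\(S\NP)
    [3,8] N\S   <
      [3,6] N   <
        [3,5] N\NP   <B
          [3,4] "city" : S\NP
          [4,5] "liked" : N\S
        [5,6] "today" : N\(N\NP)
      [6,8] (N\S)\N   >
        [6,7] "map" : ((N\S)\N)/PP
        [7,8] "with" : PP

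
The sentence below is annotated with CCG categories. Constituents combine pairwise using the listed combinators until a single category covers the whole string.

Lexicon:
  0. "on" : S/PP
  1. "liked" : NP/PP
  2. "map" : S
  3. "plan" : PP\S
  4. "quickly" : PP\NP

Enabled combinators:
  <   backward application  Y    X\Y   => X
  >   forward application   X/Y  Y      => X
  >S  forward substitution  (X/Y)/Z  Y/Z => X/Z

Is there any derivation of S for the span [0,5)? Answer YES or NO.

YES

[0,5] S   >
  [0,1] "on" : S/PP
  [1,5] PP   <
    [1,4] NP   >
      [1,2] "liked" : NP/PP
      [2,4] PP   <
        [2,3] "map" : S
        [3,4] "plan" : PP\S
    [4,5] "quickly" : PP\NP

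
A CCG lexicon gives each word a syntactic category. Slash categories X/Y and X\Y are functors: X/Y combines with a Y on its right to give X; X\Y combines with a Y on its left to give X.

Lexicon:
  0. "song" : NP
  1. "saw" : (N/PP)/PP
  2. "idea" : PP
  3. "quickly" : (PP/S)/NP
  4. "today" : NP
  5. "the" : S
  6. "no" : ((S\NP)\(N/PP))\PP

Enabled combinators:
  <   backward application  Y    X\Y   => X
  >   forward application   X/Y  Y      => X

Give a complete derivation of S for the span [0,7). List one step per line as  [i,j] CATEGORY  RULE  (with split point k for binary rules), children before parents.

[0,7] S   <
  [0,1] "song" : NP
  [1,7] S\NP   <
    [1,3] N/PP   >
      [1,2] "saw" : (N/PP)/PP
      [2,3] "idea" : PP
    [3,7] (S\NP)\(N/PP)   <
      [3,6] PP   >
        [3,5] PP/S   >
          [3,4] "quickly" : (PP/S)/NP
          [4,5] "today" : NP
        [5,6] "the" : S
      [6,7] "no" : ((S\NP)\(N/PP))\PP

[0,1] NP  lex  "song"
[1,2] (N/PP)/PP  lex  "saw"
[2,3] PP  lex  "idea"
[1,3] N/PP  >  k=2
[3,4] (PP/S)/NP  lex  "quickly"
[4,5] NP  lex  "today"
[3,5] PP/S  >  k=4
[5,6] S  lex  "the"
[3,6] PP  >  k=5
[6,7] ((S\NP)\(N/PP))\PP  lex  "no"
[3,7] (S\NP)\(N/PP)  <  k=6
[1,7] S\NP  <  k=3
[0,7] S  <  k=1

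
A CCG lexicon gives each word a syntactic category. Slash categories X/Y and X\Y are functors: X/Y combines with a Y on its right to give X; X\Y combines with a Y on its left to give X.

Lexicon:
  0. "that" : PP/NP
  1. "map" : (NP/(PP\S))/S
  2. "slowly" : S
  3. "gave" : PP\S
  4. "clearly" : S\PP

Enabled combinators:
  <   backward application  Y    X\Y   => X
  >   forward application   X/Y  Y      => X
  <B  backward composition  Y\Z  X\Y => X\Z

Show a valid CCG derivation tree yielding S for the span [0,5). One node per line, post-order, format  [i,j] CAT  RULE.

[0,5] S   <
  [0,4] PP   >
    [0,1] "that" : PP/NP
    [1,4] NP   >
      [1,3] NP/(PP\S)   >
        [1,2] "map" : (NP/(PP\S))/S
        [2,3] "slowly" : S
      [3,4] "gave" : PP\S
  [4,5] "clearly" : S\PP

[0,1] PP/NP  lex  "that"
[1,2] (NP/(PP\S))/S  lex  "map"
[2,3] S  lex  "slowly"
[1,3] NP/(PP\S)  >  k=2
[3,4] PP\S  lex  "gave"
[1,4] NP  >  k=3
[0,4] PP  >  k=1
[4,5] S\PP  lex  "clearly"
[0,5] S  <  k=4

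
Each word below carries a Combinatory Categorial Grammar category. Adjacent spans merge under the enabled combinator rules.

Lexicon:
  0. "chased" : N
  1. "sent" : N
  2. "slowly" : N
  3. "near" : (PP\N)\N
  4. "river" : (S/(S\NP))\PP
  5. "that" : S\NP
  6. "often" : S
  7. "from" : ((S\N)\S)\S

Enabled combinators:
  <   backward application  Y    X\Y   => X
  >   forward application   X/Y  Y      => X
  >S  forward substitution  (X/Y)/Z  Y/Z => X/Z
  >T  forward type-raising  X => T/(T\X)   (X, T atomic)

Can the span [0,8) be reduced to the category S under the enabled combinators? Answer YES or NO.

YES

[0,8] S   <
  [0,1] "chased" : N
  [1,8] S\N   <
    [1,6] S   >
      [1,5] S/(S\NP)   <
        [1,4] PP   <
          [1,2] "sent" : N
          [2,4] PP\N   <
            [2,3] "slowly" : N
            [3,4] "near" : (PP\N)\N
        [4,5] "river" : (S/(S\NP))\PP
      [5,6] "that" : S\NP
    [6,8] (S\N)\S   <
      [6,7] "often" : S
      [7,8] "from" : ((S\N)\S)\S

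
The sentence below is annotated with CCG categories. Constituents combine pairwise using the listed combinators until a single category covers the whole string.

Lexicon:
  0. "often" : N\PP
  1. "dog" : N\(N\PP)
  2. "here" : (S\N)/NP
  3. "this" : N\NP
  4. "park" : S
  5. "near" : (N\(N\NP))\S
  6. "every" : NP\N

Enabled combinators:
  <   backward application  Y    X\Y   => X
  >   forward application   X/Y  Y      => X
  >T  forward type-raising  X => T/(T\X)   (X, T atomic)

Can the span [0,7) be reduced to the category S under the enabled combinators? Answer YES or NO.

YES

[0,7] S   <
  [0,2] N   <
    [0,1] "often" : N\PP
    [1,2] "dog" : N\(N\PP)
  [2,7] S\N   >
    [2,3] "here" : (S\N)/NP
    [3,7] NP   <
      [3,6] N   <
        [3,4] "this" : N\NP
        [4,6] N\(N\NP)   <
          [4,5] "park" : S
          [5,6] "near" : (N\(N\NP))\S
      [6,7] "every" : NP\N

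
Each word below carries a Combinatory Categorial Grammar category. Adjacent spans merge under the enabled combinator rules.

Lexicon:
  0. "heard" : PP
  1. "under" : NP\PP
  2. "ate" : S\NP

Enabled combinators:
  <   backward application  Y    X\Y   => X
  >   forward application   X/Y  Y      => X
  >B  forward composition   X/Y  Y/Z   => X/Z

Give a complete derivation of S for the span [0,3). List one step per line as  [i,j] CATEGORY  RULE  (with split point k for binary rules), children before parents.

[0,1] PP  lex  "heard"
[1,2] NP\PP  lex  "under"
[0,2] NP  <  k=1
[2,3] S\NP  lex  "ate"
[0,3] S  <  k=2

[0,3] S   <
  [0,2] NP   <
    [0,1] "heard" : PP
    [1,2] "under" : NP\PP
  [2,3] "ate" : S\NP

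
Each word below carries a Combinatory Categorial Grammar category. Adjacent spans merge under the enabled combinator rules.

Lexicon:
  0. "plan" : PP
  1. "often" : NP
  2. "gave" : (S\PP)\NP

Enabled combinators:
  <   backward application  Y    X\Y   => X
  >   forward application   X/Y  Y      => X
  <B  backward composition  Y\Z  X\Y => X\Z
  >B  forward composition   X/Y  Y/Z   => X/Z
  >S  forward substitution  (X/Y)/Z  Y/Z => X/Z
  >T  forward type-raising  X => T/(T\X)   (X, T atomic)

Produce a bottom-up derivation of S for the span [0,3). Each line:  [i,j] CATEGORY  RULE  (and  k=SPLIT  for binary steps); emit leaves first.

[0,1] PP  lex  "plan"
[0,1] S/(S\PP)  >T
[1,2] NP  lex  "often"
[2,3] (S\PP)\NP  lex  "gave"
[1,3] S\PP  <  k=2
[0,3] S  >  k=1

[0,3] S   >
  [0,1] S/(S\PP)   >T
    [0,1] "plan" : PP
  [1,3] S\PP   <
    [1,2] "often" : NP
    [2,3] "gave" : (S\PP)\NP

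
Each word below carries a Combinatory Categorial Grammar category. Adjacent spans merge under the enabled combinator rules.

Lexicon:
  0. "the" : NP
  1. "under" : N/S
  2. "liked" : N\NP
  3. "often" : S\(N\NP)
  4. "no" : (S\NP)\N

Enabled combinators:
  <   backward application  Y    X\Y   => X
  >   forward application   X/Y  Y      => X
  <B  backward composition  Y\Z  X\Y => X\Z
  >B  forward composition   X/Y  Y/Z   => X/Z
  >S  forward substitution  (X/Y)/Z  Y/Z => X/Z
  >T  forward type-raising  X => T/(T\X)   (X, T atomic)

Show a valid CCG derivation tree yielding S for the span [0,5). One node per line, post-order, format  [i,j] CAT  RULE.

[0,5] S   >
  [0,1] S/(S\NP)   >T
    [0,1] "the" : NP
  [1,5] S\NP   <
    [1,4] N   >
      [1,2] "under" : N/S
      [2,4] S   <
        [2,3] "liked" : N\NP
        [3,4] "often" : S\(N\NP)
    [4,5] "no" : (S\NP)\N

[0,1] NP  lex  "the"
[0,1] S/(S\NP)  >T
[1,2] N/S  lex  "under"
[2,3] N\NP  lex  "liked"
[3,4] S\(N\NP)  lex  "often"
[2,4] S  <  k=3
[1,4] N  >  k=2
[4,5] (S\NP)\N  lex  "no"
[1,5] S\NP  <  k=4
[0,5] S  >  k=1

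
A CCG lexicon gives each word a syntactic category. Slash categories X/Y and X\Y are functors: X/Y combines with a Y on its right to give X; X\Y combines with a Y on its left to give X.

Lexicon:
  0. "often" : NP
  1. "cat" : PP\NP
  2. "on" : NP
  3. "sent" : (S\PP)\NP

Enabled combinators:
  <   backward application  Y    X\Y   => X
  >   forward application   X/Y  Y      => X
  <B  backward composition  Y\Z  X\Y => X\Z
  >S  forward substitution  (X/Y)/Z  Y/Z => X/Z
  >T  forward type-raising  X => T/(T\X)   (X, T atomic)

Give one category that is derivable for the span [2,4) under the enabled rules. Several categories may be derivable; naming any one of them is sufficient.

S\PP

[0,4] S   <
  [0,2] PP   <
    [0,1] "often" : NP
    [1,2] "cat" : PP\NP
  [2,4] S\PP   <
    [2,3] "on" : NP
    [3,4] "sent" : (S\PP)\NP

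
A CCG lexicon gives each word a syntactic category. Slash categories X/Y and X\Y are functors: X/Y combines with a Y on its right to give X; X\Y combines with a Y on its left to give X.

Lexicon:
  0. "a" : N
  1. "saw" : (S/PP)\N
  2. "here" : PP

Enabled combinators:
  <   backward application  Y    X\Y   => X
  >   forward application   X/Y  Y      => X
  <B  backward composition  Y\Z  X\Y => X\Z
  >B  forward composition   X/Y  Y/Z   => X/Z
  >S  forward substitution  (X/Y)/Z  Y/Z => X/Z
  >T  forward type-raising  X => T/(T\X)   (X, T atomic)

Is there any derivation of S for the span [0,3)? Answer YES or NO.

[0,3] S   >
  [0,2] S/PP   <
    [0,1] "a" : N
    [1,2] "saw" : (S/PP)\N
  [2,3] "here" : PP

YES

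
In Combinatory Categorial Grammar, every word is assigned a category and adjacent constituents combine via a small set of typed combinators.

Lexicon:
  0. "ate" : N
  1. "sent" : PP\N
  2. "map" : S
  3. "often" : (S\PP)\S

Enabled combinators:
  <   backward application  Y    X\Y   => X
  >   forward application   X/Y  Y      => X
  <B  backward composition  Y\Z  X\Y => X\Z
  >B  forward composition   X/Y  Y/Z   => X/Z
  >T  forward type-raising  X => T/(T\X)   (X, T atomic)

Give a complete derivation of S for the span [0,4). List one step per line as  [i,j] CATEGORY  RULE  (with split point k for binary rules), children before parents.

[0,1] N  lex  "ate"
[1,2] PP\N  lex  "sent"
[0,2] PP  <  k=1
[2,3] S  lex  "map"
[3,4] (S\PP)\S  lex  "often"
[2,4] S\PP  <  k=3
[0,4] S  <  k=2

[0,4] S   <
  [0,2] PP   <
    [0,1] "ate" : N
    [1,2] "sent" : PP\N
  [2,4] S\PP   <
    [2,3] "map" : S
    [3,4] "often" : (S\PP)\S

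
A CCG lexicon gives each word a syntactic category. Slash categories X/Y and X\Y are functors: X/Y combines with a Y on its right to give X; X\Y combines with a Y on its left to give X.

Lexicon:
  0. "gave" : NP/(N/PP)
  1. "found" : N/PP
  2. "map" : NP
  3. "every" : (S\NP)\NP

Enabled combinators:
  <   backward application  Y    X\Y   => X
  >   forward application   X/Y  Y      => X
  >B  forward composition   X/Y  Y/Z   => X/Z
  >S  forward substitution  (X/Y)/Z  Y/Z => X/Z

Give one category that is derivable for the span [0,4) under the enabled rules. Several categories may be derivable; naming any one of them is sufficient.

S

[0,4] S   <
  [0,2] NP   >
    [0,1] "gave" : NP/(N/PP)
    [1,2] "found" : N/PP
  [2,4] S\NP   <
    [2,3] "map" : NP
    [3,4] "every" : (S\NP)\NP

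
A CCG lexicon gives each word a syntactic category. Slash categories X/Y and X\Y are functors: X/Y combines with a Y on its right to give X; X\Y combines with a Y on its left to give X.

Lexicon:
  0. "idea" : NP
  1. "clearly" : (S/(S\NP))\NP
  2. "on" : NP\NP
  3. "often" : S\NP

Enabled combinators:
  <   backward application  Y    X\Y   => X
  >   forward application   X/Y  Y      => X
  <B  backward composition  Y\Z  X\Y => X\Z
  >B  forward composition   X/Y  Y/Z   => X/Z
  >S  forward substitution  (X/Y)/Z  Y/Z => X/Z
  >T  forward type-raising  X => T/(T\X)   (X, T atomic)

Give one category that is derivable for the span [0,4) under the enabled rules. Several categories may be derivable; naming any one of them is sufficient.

S

[0,4] S   >
  [0,2] S/(S\NP)   <
    [0,1] "idea" : NP
    [1,2] "clearly" : (S/(S\NP))\NP
  [2,4] S\NP   <B
    [2,3] "on" : NP\NP
    [3,4] "often" : S\NP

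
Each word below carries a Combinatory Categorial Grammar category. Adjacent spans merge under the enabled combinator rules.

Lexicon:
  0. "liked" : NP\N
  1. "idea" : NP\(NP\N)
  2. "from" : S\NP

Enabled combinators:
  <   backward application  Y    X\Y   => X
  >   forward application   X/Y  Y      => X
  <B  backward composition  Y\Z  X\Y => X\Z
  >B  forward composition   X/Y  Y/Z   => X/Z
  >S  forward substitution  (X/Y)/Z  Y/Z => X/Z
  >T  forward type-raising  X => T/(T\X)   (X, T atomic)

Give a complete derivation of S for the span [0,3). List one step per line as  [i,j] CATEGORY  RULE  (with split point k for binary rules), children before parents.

[0,3] S   <
  [0,2] NP   <
    [0,1] "liked" : NP\N
    [1,2] "idea" : NP\(NP\N)
  [2,3] "from" : S\NP

[0,1] NP\N  lex  "liked"
[1,2] NP\(NP\N)  lex  "idea"
[0,2] NP  <  k=1
[2,3] S\NP  lex  "from"
[0,3] S  <  k=2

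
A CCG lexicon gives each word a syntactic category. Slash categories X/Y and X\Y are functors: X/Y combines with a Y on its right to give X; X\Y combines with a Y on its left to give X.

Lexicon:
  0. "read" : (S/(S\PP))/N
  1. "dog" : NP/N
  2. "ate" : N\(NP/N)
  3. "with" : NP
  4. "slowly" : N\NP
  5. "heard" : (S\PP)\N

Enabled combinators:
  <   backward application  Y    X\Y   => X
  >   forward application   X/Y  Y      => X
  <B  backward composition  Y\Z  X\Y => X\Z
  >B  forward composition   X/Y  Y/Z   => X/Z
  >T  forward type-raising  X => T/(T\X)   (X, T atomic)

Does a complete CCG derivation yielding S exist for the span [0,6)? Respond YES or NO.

[0,6] S   >
  [0,3] S/(S\PP)   >
    [0,1] "read" : (S/(S\PP))/N
    [1,3] N   <
      [1,2] "dog" : NP/N
      [2,3] "ate" : N\(NP/N)
  [3,6] S\PP   <
    [3,5] N   <
      [3,4] "with" : NP
      [4,5] "slowly" : N\NP
    [5,6] "heard" : (S\PP)\N

YES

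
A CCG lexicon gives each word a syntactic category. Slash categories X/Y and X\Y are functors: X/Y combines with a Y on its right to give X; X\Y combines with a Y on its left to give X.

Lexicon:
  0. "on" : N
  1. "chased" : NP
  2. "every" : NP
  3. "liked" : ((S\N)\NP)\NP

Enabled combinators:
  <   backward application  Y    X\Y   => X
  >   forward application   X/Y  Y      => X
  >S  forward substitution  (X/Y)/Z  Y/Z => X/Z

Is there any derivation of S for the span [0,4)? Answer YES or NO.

[0,4] S   <
  [0,1] "on" : N
  [1,4] S\N   <
    [1,2] "chased" : NP
    [2,4] (S\N)\NP   <
      [2,3] "every" : NP
      [3,4] "liked" : ((S\N)\NP)\NP

YES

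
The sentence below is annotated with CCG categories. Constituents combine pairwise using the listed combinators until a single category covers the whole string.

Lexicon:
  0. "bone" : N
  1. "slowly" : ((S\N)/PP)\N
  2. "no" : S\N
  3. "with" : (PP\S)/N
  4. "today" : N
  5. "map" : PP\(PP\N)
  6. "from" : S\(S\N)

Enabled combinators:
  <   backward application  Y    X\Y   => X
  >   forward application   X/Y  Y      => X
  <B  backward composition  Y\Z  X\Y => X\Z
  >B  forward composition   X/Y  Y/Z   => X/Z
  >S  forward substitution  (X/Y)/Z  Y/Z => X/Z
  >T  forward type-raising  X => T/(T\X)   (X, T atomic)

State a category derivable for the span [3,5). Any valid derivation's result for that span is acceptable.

PP\S

[0,7] S   <
  [0,6] S\N   >
    [0,2] (S\N)/PP   <
      [0,1] "bone" : N
      [1,2] "slowly" : ((S\N)/PP)\N
    [2,6] PP   <
      [2,5] PP\N   <B
        [2,3] "no" : S\N
        [3,5] PP\S   >
          [3,4] "with" : (PP\S)/N
          [4,5] "today" : N
      [5,6] "map" : PP\(PP\N)
  [6,7] "from" : S\(S\N)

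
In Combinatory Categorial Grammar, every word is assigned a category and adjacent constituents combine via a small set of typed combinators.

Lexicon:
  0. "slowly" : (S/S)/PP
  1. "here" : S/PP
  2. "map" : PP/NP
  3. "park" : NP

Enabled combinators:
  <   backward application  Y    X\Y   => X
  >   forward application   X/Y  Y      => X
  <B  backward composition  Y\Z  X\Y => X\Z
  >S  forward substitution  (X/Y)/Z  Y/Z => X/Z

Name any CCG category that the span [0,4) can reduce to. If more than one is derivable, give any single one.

S

[0,4] S   >
  [0,2] S/PP   >S
    [0,1] "slowly" : (S/S)/PP
    [1,2] "here" : S/PP
  [2,4] PP   >
    [2,3] "map" : PP/NP
    [3,4] "park" : NP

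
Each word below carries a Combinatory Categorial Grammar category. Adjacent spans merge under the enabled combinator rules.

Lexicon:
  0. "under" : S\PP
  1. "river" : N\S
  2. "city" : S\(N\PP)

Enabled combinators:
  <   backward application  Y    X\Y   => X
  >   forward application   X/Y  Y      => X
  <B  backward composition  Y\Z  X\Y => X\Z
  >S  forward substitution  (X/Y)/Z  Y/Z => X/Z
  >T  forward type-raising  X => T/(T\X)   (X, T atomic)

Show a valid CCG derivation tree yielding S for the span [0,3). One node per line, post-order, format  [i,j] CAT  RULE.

[0,3] S   <
  [0,2] N\PP   <B
    [0,1] "under" : S\PP
    [1,2] "river" : N\S
  [2,3] "city" : S\(N\PP)

[0,1] S\PP  lex  "under"
[1,2] N\S  lex  "river"
[0,2] N\PP  <B  k=1
[2,3] S\(N\PP)  lex  "city"
[0,3] S  <  k=2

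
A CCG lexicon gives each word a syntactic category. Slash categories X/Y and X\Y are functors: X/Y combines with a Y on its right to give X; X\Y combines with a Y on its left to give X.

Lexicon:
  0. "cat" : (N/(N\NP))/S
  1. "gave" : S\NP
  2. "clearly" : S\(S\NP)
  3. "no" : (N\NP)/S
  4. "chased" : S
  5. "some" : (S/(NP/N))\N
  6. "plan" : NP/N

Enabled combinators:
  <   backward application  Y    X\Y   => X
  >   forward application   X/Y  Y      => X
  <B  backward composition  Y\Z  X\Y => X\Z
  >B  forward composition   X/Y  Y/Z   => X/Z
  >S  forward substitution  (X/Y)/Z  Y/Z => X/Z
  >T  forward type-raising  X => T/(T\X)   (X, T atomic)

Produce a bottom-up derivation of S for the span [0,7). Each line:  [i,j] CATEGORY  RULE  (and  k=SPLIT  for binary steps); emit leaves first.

[0,1] (N/(N\NP))/S  lex  "cat"
[1,2] S\NP  lex  "gave"
[2,3] S\(S\NP)  lex  "clearly"
[1,3] S  <  k=2
[0,3] N/(N\NP)  >  k=1
[3,4] (N\NP)/S  lex  "no"
[4,5] S  lex  "chased"
[3,5] N\NP  >  k=4
[0,5] N  >  k=3
[5,6] (S/(NP/N))\N  lex  "some"
[0,6] S/(NP/N)  <  k=5
[6,7] NP/N  lex  "plan"
[0,7] S  >  k=6

[0,7] S   >
  [0,6] S/(NP/N)   <
    [0,5] N   >
      [0,3] N/(N\NP)   >
        [0,1] "cat" : (N/(N\NP))/S
        [1,3] S   <
          [1,2] "gave" : S\NP
          [2,3] "clearly" : S\(S\NP)
      [3,5] N\NP   >
        [3,4] "no" : (N\NP)/S
        [4,5] "chased" : S
    [5,6] "some" : (S/(NP/N))\N
  [6,7] "plan" : NP/N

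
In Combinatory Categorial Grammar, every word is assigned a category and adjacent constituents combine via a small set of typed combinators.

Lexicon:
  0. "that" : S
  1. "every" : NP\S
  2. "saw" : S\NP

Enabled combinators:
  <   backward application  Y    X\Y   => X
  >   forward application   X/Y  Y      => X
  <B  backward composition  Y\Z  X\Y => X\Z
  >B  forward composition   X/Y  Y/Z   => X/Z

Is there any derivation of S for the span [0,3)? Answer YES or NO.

YES

[0,3] S   <
  [0,2] NP   <
    [0,1] "that" : S
    [1,2] "every" : NP\S
  [2,3] "saw" : S\NP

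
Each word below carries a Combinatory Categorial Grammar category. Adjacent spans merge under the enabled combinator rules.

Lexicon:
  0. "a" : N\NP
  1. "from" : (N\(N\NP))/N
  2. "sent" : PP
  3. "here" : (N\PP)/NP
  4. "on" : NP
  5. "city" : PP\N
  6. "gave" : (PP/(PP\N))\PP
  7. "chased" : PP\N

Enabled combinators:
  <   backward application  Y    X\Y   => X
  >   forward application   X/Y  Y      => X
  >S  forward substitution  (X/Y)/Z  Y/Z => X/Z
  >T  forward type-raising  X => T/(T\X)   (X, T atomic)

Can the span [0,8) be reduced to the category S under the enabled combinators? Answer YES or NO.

NO

N\NP (N\(N\NP))/N PP (N\PP)/NP NP PP\N (PP/(PP\N))\PP PP\N
CKY chart[0,8] = {N/(N\PP), NP/(NP\PP), PP, PP/(PP\PP), S/(S\PP)}; S ∉ chart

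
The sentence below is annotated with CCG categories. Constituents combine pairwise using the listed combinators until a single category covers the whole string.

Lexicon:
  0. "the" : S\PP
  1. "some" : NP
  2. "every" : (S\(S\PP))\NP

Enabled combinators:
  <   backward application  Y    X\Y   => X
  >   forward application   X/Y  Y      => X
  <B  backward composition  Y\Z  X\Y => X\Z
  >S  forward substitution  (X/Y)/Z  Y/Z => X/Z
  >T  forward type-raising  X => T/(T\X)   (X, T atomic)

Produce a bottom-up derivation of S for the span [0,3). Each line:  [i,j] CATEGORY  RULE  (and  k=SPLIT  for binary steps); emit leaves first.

[0,3] S   <
  [0,1] "the" : S\PP
  [1,3] S\(S\PP)   <
    [1,2] "some" : NP
    [2,3] "every" : (S\(S\PP))\NP

[0,1] S\PP  lex  "the"
[1,2] NP  lex  "some"
[2,3] (S\(S\PP))\NP  lex  "every"
[1,3] S\(S\PP)  <  k=2
[0,3] S  <  k=1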